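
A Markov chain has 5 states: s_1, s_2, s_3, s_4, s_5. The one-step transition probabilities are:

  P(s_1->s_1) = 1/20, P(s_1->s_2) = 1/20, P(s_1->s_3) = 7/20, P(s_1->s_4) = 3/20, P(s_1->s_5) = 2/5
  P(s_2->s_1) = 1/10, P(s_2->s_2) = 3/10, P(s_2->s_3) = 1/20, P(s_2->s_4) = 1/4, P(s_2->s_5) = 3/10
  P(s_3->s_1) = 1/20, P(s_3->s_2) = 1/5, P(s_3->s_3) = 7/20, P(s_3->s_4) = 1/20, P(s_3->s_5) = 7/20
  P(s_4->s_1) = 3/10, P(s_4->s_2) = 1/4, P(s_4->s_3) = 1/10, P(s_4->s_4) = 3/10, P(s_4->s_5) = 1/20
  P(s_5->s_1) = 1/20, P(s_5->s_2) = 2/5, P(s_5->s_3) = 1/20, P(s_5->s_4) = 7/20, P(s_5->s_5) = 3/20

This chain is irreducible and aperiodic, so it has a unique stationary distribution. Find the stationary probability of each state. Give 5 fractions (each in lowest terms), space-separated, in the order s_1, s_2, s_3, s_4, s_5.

Answer: 4390/35343 551/2079 913/6426 8618/35343 15893/70686

Derivation:
The stationary distribution satisfies pi = pi * P, i.e.:
  pi_s_1 = 1/20*pi_s_1 + 1/10*pi_s_2 + 1/20*pi_s_3 + 3/10*pi_s_4 + 1/20*pi_s_5
  pi_s_2 = 1/20*pi_s_1 + 3/10*pi_s_2 + 1/5*pi_s_3 + 1/4*pi_s_4 + 2/5*pi_s_5
  pi_s_3 = 7/20*pi_s_1 + 1/20*pi_s_2 + 7/20*pi_s_3 + 1/10*pi_s_4 + 1/20*pi_s_5
  pi_s_4 = 3/20*pi_s_1 + 1/4*pi_s_2 + 1/20*pi_s_3 + 3/10*pi_s_4 + 7/20*pi_s_5
  pi_s_5 = 2/5*pi_s_1 + 3/10*pi_s_2 + 7/20*pi_s_3 + 1/20*pi_s_4 + 3/20*pi_s_5
with normalization: pi_s_1 + pi_s_2 + pi_s_3 + pi_s_4 + pi_s_5 = 1.

Using the first 4 balance equations plus normalization, the linear system A*pi = b is:
  [-19/20, 1/10, 1/20, 3/10, 1/20] . pi = 0
  [1/20, -7/10, 1/5, 1/4, 2/5] . pi = 0
  [7/20, 1/20, -13/20, 1/10, 1/20] . pi = 0
  [3/20, 1/4, 1/20, -7/10, 7/20] . pi = 0
  [1, 1, 1, 1, 1] . pi = 1

Solving yields:
  pi_s_1 = 4390/35343
  pi_s_2 = 551/2079
  pi_s_3 = 913/6426
  pi_s_4 = 8618/35343
  pi_s_5 = 15893/70686

Verification (pi * P):
  4390/35343*1/20 + 551/2079*1/10 + 913/6426*1/20 + 8618/35343*3/10 + 15893/70686*1/20 = 4390/35343 = pi_s_1  (ok)
  4390/35343*1/20 + 551/2079*3/10 + 913/6426*1/5 + 8618/35343*1/4 + 15893/70686*2/5 = 551/2079 = pi_s_2  (ok)
  4390/35343*7/20 + 551/2079*1/20 + 913/6426*7/20 + 8618/35343*1/10 + 15893/70686*1/20 = 913/6426 = pi_s_3  (ok)
  4390/35343*3/20 + 551/2079*1/4 + 913/6426*1/20 + 8618/35343*3/10 + 15893/70686*7/20 = 8618/35343 = pi_s_4  (ok)
  4390/35343*2/5 + 551/2079*3/10 + 913/6426*7/20 + 8618/35343*1/20 + 15893/70686*3/20 = 15893/70686 = pi_s_5  (ok)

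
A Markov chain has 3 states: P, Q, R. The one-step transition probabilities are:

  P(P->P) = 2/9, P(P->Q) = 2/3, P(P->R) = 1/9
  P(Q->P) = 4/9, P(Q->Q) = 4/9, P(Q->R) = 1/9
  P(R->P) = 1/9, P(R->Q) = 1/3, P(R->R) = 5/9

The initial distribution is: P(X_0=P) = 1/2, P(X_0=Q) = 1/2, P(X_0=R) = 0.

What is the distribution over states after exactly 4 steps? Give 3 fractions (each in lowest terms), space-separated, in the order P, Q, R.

Answer: 685/2187 3245/6561 1261/6561

Derivation:
Propagating the distribution step by step (d_{t+1} = d_t * P):
d_0 = (P=1/2, Q=1/2, R=0)
  d_1[P] = 1/2*2/9 + 1/2*4/9 + 0*1/9 = 1/3
  d_1[Q] = 1/2*2/3 + 1/2*4/9 + 0*1/3 = 5/9
  d_1[R] = 1/2*1/9 + 1/2*1/9 + 0*5/9 = 1/9
d_1 = (P=1/3, Q=5/9, R=1/9)
  d_2[P] = 1/3*2/9 + 5/9*4/9 + 1/9*1/9 = 1/3
  d_2[Q] = 1/3*2/3 + 5/9*4/9 + 1/9*1/3 = 41/81
  d_2[R] = 1/3*1/9 + 5/9*1/9 + 1/9*5/9 = 13/81
d_2 = (P=1/3, Q=41/81, R=13/81)
  d_3[P] = 1/3*2/9 + 41/81*4/9 + 13/81*1/9 = 77/243
  d_3[Q] = 1/3*2/3 + 41/81*4/9 + 13/81*1/3 = 365/729
  d_3[R] = 1/3*1/9 + 41/81*1/9 + 13/81*5/9 = 133/729
d_3 = (P=77/243, Q=365/729, R=133/729)
  d_4[P] = 77/243*2/9 + 365/729*4/9 + 133/729*1/9 = 685/2187
  d_4[Q] = 77/243*2/3 + 365/729*4/9 + 133/729*1/3 = 3245/6561
  d_4[R] = 77/243*1/9 + 365/729*1/9 + 133/729*5/9 = 1261/6561
d_4 = (P=685/2187, Q=3245/6561, R=1261/6561)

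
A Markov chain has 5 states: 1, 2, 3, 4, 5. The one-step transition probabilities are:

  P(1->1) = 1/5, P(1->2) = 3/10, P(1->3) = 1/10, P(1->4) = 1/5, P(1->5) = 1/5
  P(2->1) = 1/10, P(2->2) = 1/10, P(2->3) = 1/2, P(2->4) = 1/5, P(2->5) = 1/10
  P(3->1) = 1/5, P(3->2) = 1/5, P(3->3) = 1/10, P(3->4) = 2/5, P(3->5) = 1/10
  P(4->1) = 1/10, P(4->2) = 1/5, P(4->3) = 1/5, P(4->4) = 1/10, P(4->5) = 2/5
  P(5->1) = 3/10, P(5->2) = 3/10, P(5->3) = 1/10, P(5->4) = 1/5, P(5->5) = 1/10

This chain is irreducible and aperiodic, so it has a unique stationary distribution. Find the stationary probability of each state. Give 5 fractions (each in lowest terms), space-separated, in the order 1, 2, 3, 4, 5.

The stationary distribution satisfies pi = pi * P, i.e.:
  pi_1 = 1/5*pi_1 + 1/10*pi_2 + 1/5*pi_3 + 1/10*pi_4 + 3/10*pi_5
  pi_2 = 3/10*pi_1 + 1/10*pi_2 + 1/5*pi_3 + 1/5*pi_4 + 3/10*pi_5
  pi_3 = 1/10*pi_1 + 1/2*pi_2 + 1/10*pi_3 + 1/5*pi_4 + 1/10*pi_5
  pi_4 = 1/5*pi_1 + 1/5*pi_2 + 2/5*pi_3 + 1/10*pi_4 + 1/5*pi_5
  pi_5 = 1/5*pi_1 + 1/10*pi_2 + 1/10*pi_3 + 2/5*pi_4 + 1/10*pi_5
with normalization: pi_1 + pi_2 + pi_3 + pi_4 + pi_5 = 1.

Using the first 4 balance equations plus normalization, the linear system A*pi = b is:
  [-4/5, 1/10, 1/5, 1/10, 3/10] . pi = 0
  [3/10, -9/10, 1/5, 1/5, 3/10] . pi = 0
  [1/10, 1/2, -9/10, 1/5, 1/10] . pi = 0
  [1/5, 1/5, 2/5, -9/10, 1/5] . pi = 0
  [1, 1, 1, 1, 1] . pi = 1

Solving yields:
  pi_1 = 1297/7414
  pi_2 = 289/1348
  pi_3 = 70/337
  pi_4 = 74/337
  pi_5 = 2719/14828

Verification (pi * P):
  1297/7414*1/5 + 289/1348*1/10 + 70/337*1/5 + 74/337*1/10 + 2719/14828*3/10 = 1297/7414 = pi_1  (ok)
  1297/7414*3/10 + 289/1348*1/10 + 70/337*1/5 + 74/337*1/5 + 2719/14828*3/10 = 289/1348 = pi_2  (ok)
  1297/7414*1/10 + 289/1348*1/2 + 70/337*1/10 + 74/337*1/5 + 2719/14828*1/10 = 70/337 = pi_3  (ok)
  1297/7414*1/5 + 289/1348*1/5 + 70/337*2/5 + 74/337*1/10 + 2719/14828*1/5 = 74/337 = pi_4  (ok)
  1297/7414*1/5 + 289/1348*1/10 + 70/337*1/10 + 74/337*2/5 + 2719/14828*1/10 = 2719/14828 = pi_5  (ok)

Answer: 1297/7414 289/1348 70/337 74/337 2719/14828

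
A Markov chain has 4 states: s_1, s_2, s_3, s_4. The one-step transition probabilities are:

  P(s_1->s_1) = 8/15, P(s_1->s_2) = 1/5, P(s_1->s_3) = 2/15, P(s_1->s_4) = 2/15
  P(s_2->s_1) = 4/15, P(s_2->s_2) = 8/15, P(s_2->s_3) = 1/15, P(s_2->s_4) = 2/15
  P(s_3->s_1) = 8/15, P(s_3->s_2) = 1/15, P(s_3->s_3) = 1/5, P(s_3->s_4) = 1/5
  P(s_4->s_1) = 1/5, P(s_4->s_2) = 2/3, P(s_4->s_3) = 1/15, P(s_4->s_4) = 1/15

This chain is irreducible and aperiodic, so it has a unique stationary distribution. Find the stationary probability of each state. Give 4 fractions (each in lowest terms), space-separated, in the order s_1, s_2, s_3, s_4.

The stationary distribution satisfies pi = pi * P, i.e.:
  pi_s_1 = 8/15*pi_s_1 + 4/15*pi_s_2 + 8/15*pi_s_3 + 1/5*pi_s_4
  pi_s_2 = 1/5*pi_s_1 + 8/15*pi_s_2 + 1/15*pi_s_3 + 2/3*pi_s_4
  pi_s_3 = 2/15*pi_s_1 + 1/15*pi_s_2 + 1/5*pi_s_3 + 1/15*pi_s_4
  pi_s_4 = 2/15*pi_s_1 + 2/15*pi_s_2 + 1/5*pi_s_3 + 1/15*pi_s_4
with normalization: pi_s_1 + pi_s_2 + pi_s_3 + pi_s_4 = 1.

Using the first 3 balance equations plus normalization, the linear system A*pi = b is:
  [-7/15, 4/15, 8/15, 1/5] . pi = 0
  [1/5, -7/15, 1/15, 2/3] . pi = 0
  [2/15, 1/15, -4/5, 1/15] . pi = 0
  [1, 1, 1, 1] . pi = 1

Solving yields:
  pi_s_1 = 869/2225
  pi_s_2 = 33/89
  pi_s_3 = 238/2225
  pi_s_4 = 293/2225

Verification (pi * P):
  869/2225*8/15 + 33/89*4/15 + 238/2225*8/15 + 293/2225*1/5 = 869/2225 = pi_s_1  (ok)
  869/2225*1/5 + 33/89*8/15 + 238/2225*1/15 + 293/2225*2/3 = 33/89 = pi_s_2  (ok)
  869/2225*2/15 + 33/89*1/15 + 238/2225*1/5 + 293/2225*1/15 = 238/2225 = pi_s_3  (ok)
  869/2225*2/15 + 33/89*2/15 + 238/2225*1/5 + 293/2225*1/15 = 293/2225 = pi_s_4  (ok)

Answer: 869/2225 33/89 238/2225 293/2225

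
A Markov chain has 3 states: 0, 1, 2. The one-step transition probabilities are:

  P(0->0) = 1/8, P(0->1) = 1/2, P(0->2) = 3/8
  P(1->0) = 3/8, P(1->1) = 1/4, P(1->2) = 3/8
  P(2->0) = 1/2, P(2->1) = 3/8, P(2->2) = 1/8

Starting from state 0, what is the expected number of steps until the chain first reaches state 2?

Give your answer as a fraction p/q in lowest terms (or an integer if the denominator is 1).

Let h_i = expected steps to first reach 2 from state i.
Boundary: h_2 = 0.
First-step equations for the other states:
  h_0 = 1 + 1/8*h_0 + 1/2*h_1 + 3/8*h_2
  h_1 = 1 + 3/8*h_0 + 1/4*h_1 + 3/8*h_2

Substituting h_2 = 0 and rearranging gives the linear system (I - Q) h = 1:
  [7/8, -1/2] . (h_0, h_1) = 1
  [-3/8, 3/4] . (h_0, h_1) = 1

Solving yields:
  h_0 = 8/3
  h_1 = 8/3

Starting state is 0, so the expected hitting time is h_0 = 8/3.

Answer: 8/3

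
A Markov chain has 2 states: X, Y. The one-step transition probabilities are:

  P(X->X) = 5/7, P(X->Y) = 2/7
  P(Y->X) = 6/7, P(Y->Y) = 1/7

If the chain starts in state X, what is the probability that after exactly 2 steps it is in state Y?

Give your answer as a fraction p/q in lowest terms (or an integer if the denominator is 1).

Answer: 12/49

Derivation:
Computing P^2 by repeated multiplication:
P^1 =
  X: [5/7, 2/7]
  Y: [6/7, 1/7]
P^2 =
  X: [37/49, 12/49]
  Y: [36/49, 13/49]

(P^2)[X -> Y] = 12/49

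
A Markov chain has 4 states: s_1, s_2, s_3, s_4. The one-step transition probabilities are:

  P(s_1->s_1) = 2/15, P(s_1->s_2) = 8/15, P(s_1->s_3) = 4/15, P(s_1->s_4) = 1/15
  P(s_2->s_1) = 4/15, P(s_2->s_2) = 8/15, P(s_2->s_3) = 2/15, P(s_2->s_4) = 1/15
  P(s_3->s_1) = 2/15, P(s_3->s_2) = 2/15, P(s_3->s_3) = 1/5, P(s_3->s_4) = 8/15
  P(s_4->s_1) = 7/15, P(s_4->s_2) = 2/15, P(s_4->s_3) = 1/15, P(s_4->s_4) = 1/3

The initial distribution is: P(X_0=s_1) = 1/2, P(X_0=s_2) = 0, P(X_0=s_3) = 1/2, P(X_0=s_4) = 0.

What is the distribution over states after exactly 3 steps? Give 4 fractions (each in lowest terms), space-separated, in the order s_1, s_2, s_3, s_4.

Propagating the distribution step by step (d_{t+1} = d_t * P):
d_0 = (s_1=1/2, s_2=0, s_3=1/2, s_4=0)
  d_1[s_1] = 1/2*2/15 + 0*4/15 + 1/2*2/15 + 0*7/15 = 2/15
  d_1[s_2] = 1/2*8/15 + 0*8/15 + 1/2*2/15 + 0*2/15 = 1/3
  d_1[s_3] = 1/2*4/15 + 0*2/15 + 1/2*1/5 + 0*1/15 = 7/30
  d_1[s_4] = 1/2*1/15 + 0*1/15 + 1/2*8/15 + 0*1/3 = 3/10
d_1 = (s_1=2/15, s_2=1/3, s_3=7/30, s_4=3/10)
  d_2[s_1] = 2/15*2/15 + 1/3*4/15 + 7/30*2/15 + 3/10*7/15 = 5/18
  d_2[s_2] = 2/15*8/15 + 1/3*8/15 + 7/30*2/15 + 3/10*2/15 = 8/25
  d_2[s_3] = 2/15*4/15 + 1/3*2/15 + 7/30*1/5 + 3/10*1/15 = 11/75
  d_2[s_4] = 2/15*1/15 + 1/3*1/15 + 7/30*8/15 + 3/10*1/3 = 23/90
d_2 = (s_1=5/18, s_2=8/25, s_3=11/75, s_4=23/90)
  d_3[s_1] = 5/18*2/15 + 8/25*4/15 + 11/75*2/15 + 23/90*7/15 = 1763/6750
  d_3[s_2] = 5/18*8/15 + 8/25*8/15 + 11/75*2/15 + 23/90*2/15 = 419/1125
  d_3[s_3] = 5/18*4/15 + 8/25*2/15 + 11/75*1/5 + 23/90*1/15 = 367/2250
  d_3[s_4] = 5/18*1/15 + 8/25*1/15 + 11/75*8/15 + 23/90*1/3 = 686/3375
d_3 = (s_1=1763/6750, s_2=419/1125, s_3=367/2250, s_4=686/3375)

Answer: 1763/6750 419/1125 367/2250 686/3375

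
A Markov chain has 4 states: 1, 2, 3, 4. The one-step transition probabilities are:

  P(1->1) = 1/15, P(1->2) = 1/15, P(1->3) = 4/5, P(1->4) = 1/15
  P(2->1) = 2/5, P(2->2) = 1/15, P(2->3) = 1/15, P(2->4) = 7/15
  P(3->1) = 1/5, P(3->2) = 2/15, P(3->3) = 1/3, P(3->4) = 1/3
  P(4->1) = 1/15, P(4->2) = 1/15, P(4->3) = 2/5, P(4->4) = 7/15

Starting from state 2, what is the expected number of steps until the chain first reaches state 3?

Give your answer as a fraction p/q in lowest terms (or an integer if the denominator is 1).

Answer: 90/31

Derivation:
Let h_i = expected steps to first reach 3 from state i.
Boundary: h_3 = 0.
First-step equations for the other states:
  h_1 = 1 + 1/15*h_1 + 1/15*h_2 + 4/5*h_3 + 1/15*h_4
  h_2 = 1 + 2/5*h_1 + 1/15*h_2 + 1/15*h_3 + 7/15*h_4
  h_4 = 1 + 1/15*h_1 + 1/15*h_2 + 2/5*h_3 + 7/15*h_4

Substituting h_3 = 0 and rearranging gives the linear system (I - Q) h = 1:
  [14/15, -1/15, -1/15] . (h_1, h_2, h_4) = 1
  [-2/5, 14/15, -7/15] . (h_1, h_2, h_4) = 1
  [-1/15, -1/15, 8/15] . (h_1, h_2, h_4) = 1

Solving yields:
  h_1 = 45/31
  h_2 = 90/31
  h_4 = 75/31

Starting state is 2, so the expected hitting time is h_2 = 90/31.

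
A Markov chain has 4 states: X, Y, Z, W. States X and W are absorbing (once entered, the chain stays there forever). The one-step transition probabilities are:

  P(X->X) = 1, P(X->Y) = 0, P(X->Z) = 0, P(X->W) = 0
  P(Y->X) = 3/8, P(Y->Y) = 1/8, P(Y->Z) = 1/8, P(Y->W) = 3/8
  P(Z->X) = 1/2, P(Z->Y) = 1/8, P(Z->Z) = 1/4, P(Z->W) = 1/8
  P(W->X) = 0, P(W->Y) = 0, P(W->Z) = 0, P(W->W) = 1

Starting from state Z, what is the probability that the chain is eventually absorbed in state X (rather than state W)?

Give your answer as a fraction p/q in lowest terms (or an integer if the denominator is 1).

Let a_i = P(absorbed in X | start in state i).
Boundary conditions: a_X = 1, a_W = 0.
For each transient state i, a_i = sum_j P(i->j) * a_j:
  a_Y = 3/8*a_X + 1/8*a_Y + 1/8*a_Z + 3/8*a_W
  a_Z = 1/2*a_X + 1/8*a_Y + 1/4*a_Z + 1/8*a_W

Substituting a_X = 1 and a_W = 0, rearrange to (I - Q) a = r where r[i] = P(i -> X):
  [7/8, -1/8] . (a_Y, a_Z) = 3/8
  [-1/8, 3/4] . (a_Y, a_Z) = 1/2

Solving yields:
  a_Y = 22/41
  a_Z = 31/41

Starting state is Z, so the absorption probability is a_Z = 31/41.

Answer: 31/41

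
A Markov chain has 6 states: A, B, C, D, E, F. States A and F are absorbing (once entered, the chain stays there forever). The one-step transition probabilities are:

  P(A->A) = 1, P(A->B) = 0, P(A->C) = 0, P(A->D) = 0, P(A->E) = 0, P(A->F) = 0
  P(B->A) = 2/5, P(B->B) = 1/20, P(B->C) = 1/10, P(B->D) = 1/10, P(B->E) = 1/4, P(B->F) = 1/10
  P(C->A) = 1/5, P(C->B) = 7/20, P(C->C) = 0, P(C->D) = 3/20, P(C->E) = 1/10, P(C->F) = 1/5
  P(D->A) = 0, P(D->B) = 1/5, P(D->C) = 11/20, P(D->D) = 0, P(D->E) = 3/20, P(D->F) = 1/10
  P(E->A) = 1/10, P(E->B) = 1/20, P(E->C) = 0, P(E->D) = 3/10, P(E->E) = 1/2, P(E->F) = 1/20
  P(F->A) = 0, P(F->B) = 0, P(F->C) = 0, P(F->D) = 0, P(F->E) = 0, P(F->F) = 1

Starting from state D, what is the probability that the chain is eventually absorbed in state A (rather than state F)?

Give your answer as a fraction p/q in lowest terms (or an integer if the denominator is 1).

Let a_i = P(absorbed in A | start in state i).
Boundary conditions: a_A = 1, a_F = 0.
For each transient state i, a_i = sum_j P(i->j) * a_j:
  a_B = 2/5*a_A + 1/20*a_B + 1/10*a_C + 1/10*a_D + 1/4*a_E + 1/10*a_F
  a_C = 1/5*a_A + 7/20*a_B + 0*a_C + 3/20*a_D + 1/10*a_E + 1/5*a_F
  a_D = 0*a_A + 1/5*a_B + 11/20*a_C + 0*a_D + 3/20*a_E + 1/10*a_F
  a_E = 1/10*a_A + 1/20*a_B + 0*a_C + 3/10*a_D + 1/2*a_E + 1/20*a_F

Substituting a_A = 1 and a_F = 0, rearrange to (I - Q) a = r where r[i] = P(i -> A):
  [19/20, -1/10, -1/10, -1/4] . (a_B, a_C, a_D, a_E) = 2/5
  [-7/20, 1, -3/20, -1/10] . (a_B, a_C, a_D, a_E) = 1/5
  [-1/5, -11/20, 1, -3/20] . (a_B, a_C, a_D, a_E) = 0
  [-1/20, 0, -3/10, 1/2] . (a_B, a_C, a_D, a_E) = 1/10

Solving yields:
  a_B = 33274/47551
  a_C = 27970/47551
  a_D = 3762/6793
  a_E = 28638/47551

Starting state is D, so the absorption probability is a_D = 3762/6793.

Answer: 3762/6793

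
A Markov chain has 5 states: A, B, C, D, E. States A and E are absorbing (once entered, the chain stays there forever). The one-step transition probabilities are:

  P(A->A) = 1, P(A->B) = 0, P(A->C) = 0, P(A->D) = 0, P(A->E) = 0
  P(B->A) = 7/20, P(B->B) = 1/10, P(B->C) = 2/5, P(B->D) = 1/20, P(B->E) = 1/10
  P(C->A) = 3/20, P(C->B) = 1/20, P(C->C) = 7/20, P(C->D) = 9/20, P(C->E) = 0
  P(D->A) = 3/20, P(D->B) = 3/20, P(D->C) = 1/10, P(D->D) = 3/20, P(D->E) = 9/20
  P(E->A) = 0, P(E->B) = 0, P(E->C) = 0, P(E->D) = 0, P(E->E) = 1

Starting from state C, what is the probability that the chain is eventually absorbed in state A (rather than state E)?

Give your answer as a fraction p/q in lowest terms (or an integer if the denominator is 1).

Let a_i = P(absorbed in A | start in state i).
Boundary conditions: a_A = 1, a_E = 0.
For each transient state i, a_i = sum_j P(i->j) * a_j:
  a_B = 7/20*a_A + 1/10*a_B + 2/5*a_C + 1/20*a_D + 1/10*a_E
  a_C = 3/20*a_A + 1/20*a_B + 7/20*a_C + 9/20*a_D + 0*a_E
  a_D = 3/20*a_A + 3/20*a_B + 1/10*a_C + 3/20*a_D + 9/20*a_E

Substituting a_A = 1 and a_E = 0, rearrange to (I - Q) a = r where r[i] = P(i -> A):
  [9/10, -2/5, -1/20] . (a_B, a_C, a_D) = 7/20
  [-1/20, 13/20, -9/20] . (a_B, a_C, a_D) = 3/20
  [-3/20, -1/10, 17/20] . (a_B, a_C, a_D) = 3/20

Solving yields:
  a_B = 2090/3261
  a_C = 1706/3261
  a_D = 1145/3261

Starting state is C, so the absorption probability is a_C = 1706/3261.

Answer: 1706/3261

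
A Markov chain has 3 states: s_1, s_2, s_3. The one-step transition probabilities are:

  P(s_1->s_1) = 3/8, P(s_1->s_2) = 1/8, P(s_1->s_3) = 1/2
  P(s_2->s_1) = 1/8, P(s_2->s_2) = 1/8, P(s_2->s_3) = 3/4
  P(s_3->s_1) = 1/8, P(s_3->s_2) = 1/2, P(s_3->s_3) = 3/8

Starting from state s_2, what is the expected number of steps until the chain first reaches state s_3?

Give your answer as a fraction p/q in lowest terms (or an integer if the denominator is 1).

Answer: 24/17

Derivation:
Let h_i = expected steps to first reach s_3 from state i.
Boundary: h_s_3 = 0.
First-step equations for the other states:
  h_s_1 = 1 + 3/8*h_s_1 + 1/8*h_s_2 + 1/2*h_s_3
  h_s_2 = 1 + 1/8*h_s_1 + 1/8*h_s_2 + 3/4*h_s_3

Substituting h_s_3 = 0 and rearranging gives the linear system (I - Q) h = 1:
  [5/8, -1/8] . (h_s_1, h_s_2) = 1
  [-1/8, 7/8] . (h_s_1, h_s_2) = 1

Solving yields:
  h_s_1 = 32/17
  h_s_2 = 24/17

Starting state is s_2, so the expected hitting time is h_s_2 = 24/17.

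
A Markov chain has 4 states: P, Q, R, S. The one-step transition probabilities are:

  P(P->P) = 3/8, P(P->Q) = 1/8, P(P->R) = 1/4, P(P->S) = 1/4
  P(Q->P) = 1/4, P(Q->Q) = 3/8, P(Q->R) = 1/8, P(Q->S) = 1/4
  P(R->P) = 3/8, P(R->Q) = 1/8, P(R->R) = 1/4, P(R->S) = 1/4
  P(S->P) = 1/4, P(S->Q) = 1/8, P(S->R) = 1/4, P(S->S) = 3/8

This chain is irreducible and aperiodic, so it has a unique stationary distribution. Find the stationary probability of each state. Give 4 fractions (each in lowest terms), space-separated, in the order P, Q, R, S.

The stationary distribution satisfies pi = pi * P, i.e.:
  pi_P = 3/8*pi_P + 1/4*pi_Q + 3/8*pi_R + 1/4*pi_S
  pi_Q = 1/8*pi_P + 3/8*pi_Q + 1/8*pi_R + 1/8*pi_S
  pi_R = 1/4*pi_P + 1/8*pi_Q + 1/4*pi_R + 1/4*pi_S
  pi_S = 1/4*pi_P + 1/4*pi_Q + 1/4*pi_R + 3/8*pi_S
with normalization: pi_P + pi_Q + pi_R + pi_S = 1.

Using the first 3 balance equations plus normalization, the linear system A*pi = b is:
  [-5/8, 1/4, 3/8, 1/4] . pi = 0
  [1/8, -5/8, 1/8, 1/8] . pi = 0
  [1/4, 1/8, -3/4, 1/4] . pi = 0
  [1, 1, 1, 1] . pi = 1

Solving yields:
  pi_P = 107/336
  pi_Q = 1/6
  pi_R = 11/48
  pi_S = 2/7

Verification (pi * P):
  107/336*3/8 + 1/6*1/4 + 11/48*3/8 + 2/7*1/4 = 107/336 = pi_P  (ok)
  107/336*1/8 + 1/6*3/8 + 11/48*1/8 + 2/7*1/8 = 1/6 = pi_Q  (ok)
  107/336*1/4 + 1/6*1/8 + 11/48*1/4 + 2/7*1/4 = 11/48 = pi_R  (ok)
  107/336*1/4 + 1/6*1/4 + 11/48*1/4 + 2/7*3/8 = 2/7 = pi_S  (ok)

Answer: 107/336 1/6 11/48 2/7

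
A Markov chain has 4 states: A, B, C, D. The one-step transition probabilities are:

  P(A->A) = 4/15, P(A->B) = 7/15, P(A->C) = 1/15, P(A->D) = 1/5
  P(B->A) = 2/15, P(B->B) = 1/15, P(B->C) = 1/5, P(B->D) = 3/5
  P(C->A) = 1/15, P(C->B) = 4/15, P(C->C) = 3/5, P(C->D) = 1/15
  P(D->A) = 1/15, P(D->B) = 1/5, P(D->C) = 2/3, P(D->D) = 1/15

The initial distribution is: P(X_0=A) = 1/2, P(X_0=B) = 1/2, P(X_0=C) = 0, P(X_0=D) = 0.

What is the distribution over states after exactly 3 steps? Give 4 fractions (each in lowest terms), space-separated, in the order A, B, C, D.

Answer: 8/75 778/3375 172/375 689/3375

Derivation:
Propagating the distribution step by step (d_{t+1} = d_t * P):
d_0 = (A=1/2, B=1/2, C=0, D=0)
  d_1[A] = 1/2*4/15 + 1/2*2/15 + 0*1/15 + 0*1/15 = 1/5
  d_1[B] = 1/2*7/15 + 1/2*1/15 + 0*4/15 + 0*1/5 = 4/15
  d_1[C] = 1/2*1/15 + 1/2*1/5 + 0*3/5 + 0*2/3 = 2/15
  d_1[D] = 1/2*1/5 + 1/2*3/5 + 0*1/15 + 0*1/15 = 2/5
d_1 = (A=1/5, B=4/15, C=2/15, D=2/5)
  d_2[A] = 1/5*4/15 + 4/15*2/15 + 2/15*1/15 + 2/5*1/15 = 28/225
  d_2[B] = 1/5*7/15 + 4/15*1/15 + 2/15*4/15 + 2/5*1/5 = 17/75
  d_2[C] = 1/5*1/15 + 4/15*1/5 + 2/15*3/5 + 2/5*2/3 = 31/75
  d_2[D] = 1/5*1/5 + 4/15*3/5 + 2/15*1/15 + 2/5*1/15 = 53/225
d_2 = (A=28/225, B=17/75, C=31/75, D=53/225)
  d_3[A] = 28/225*4/15 + 17/75*2/15 + 31/75*1/15 + 53/225*1/15 = 8/75
  d_3[B] = 28/225*7/15 + 17/75*1/15 + 31/75*4/15 + 53/225*1/5 = 778/3375
  d_3[C] = 28/225*1/15 + 17/75*1/5 + 31/75*3/5 + 53/225*2/3 = 172/375
  d_3[D] = 28/225*1/5 + 17/75*3/5 + 31/75*1/15 + 53/225*1/15 = 689/3375
d_3 = (A=8/75, B=778/3375, C=172/375, D=689/3375)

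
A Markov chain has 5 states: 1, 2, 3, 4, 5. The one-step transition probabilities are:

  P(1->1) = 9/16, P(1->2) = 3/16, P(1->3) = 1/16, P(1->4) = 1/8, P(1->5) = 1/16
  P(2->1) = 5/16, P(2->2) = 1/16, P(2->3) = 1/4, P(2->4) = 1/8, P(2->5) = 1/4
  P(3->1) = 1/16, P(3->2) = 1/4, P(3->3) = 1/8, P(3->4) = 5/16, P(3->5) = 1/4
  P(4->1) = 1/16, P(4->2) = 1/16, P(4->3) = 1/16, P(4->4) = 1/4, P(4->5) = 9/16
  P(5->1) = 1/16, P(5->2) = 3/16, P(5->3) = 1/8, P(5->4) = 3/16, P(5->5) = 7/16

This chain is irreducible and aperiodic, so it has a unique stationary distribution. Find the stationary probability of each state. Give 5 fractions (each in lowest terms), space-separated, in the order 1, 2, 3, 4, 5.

Answer: 209/1040 79/520 683/5720 2201/11440 959/2860

Derivation:
The stationary distribution satisfies pi = pi * P, i.e.:
  pi_1 = 9/16*pi_1 + 5/16*pi_2 + 1/16*pi_3 + 1/16*pi_4 + 1/16*pi_5
  pi_2 = 3/16*pi_1 + 1/16*pi_2 + 1/4*pi_3 + 1/16*pi_4 + 3/16*pi_5
  pi_3 = 1/16*pi_1 + 1/4*pi_2 + 1/8*pi_3 + 1/16*pi_4 + 1/8*pi_5
  pi_4 = 1/8*pi_1 + 1/8*pi_2 + 5/16*pi_3 + 1/4*pi_4 + 3/16*pi_5
  pi_5 = 1/16*pi_1 + 1/4*pi_2 + 1/4*pi_3 + 9/16*pi_4 + 7/16*pi_5
with normalization: pi_1 + pi_2 + pi_3 + pi_4 + pi_5 = 1.

Using the first 4 balance equations plus normalization, the linear system A*pi = b is:
  [-7/16, 5/16, 1/16, 1/16, 1/16] . pi = 0
  [3/16, -15/16, 1/4, 1/16, 3/16] . pi = 0
  [1/16, 1/4, -7/8, 1/16, 1/8] . pi = 0
  [1/8, 1/8, 5/16, -3/4, 3/16] . pi = 0
  [1, 1, 1, 1, 1] . pi = 1

Solving yields:
  pi_1 = 209/1040
  pi_2 = 79/520
  pi_3 = 683/5720
  pi_4 = 2201/11440
  pi_5 = 959/2860

Verification (pi * P):
  209/1040*9/16 + 79/520*5/16 + 683/5720*1/16 + 2201/11440*1/16 + 959/2860*1/16 = 209/1040 = pi_1  (ok)
  209/1040*3/16 + 79/520*1/16 + 683/5720*1/4 + 2201/11440*1/16 + 959/2860*3/16 = 79/520 = pi_2  (ok)
  209/1040*1/16 + 79/520*1/4 + 683/5720*1/8 + 2201/11440*1/16 + 959/2860*1/8 = 683/5720 = pi_3  (ok)
  209/1040*1/8 + 79/520*1/8 + 683/5720*5/16 + 2201/11440*1/4 + 959/2860*3/16 = 2201/11440 = pi_4  (ok)
  209/1040*1/16 + 79/520*1/4 + 683/5720*1/4 + 2201/11440*9/16 + 959/2860*7/16 = 959/2860 = pi_5  (ok)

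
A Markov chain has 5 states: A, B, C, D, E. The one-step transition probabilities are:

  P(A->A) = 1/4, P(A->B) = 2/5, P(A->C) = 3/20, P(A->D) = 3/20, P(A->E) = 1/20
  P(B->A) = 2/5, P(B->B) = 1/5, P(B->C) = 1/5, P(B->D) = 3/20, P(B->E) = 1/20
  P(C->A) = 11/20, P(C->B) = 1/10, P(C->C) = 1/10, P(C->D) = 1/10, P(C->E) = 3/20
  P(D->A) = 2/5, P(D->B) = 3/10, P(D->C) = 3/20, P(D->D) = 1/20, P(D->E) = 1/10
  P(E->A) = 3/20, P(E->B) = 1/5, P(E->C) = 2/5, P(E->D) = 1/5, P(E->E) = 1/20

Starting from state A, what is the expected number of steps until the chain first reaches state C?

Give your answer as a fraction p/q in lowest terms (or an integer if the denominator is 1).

Answer: 105360/18949

Derivation:
Let h_i = expected steps to first reach C from state i.
Boundary: h_C = 0.
First-step equations for the other states:
  h_A = 1 + 1/4*h_A + 2/5*h_B + 3/20*h_C + 3/20*h_D + 1/20*h_E
  h_B = 1 + 2/5*h_A + 1/5*h_B + 1/5*h_C + 3/20*h_D + 1/20*h_E
  h_D = 1 + 2/5*h_A + 3/10*h_B + 3/20*h_C + 1/20*h_D + 1/10*h_E
  h_E = 1 + 3/20*h_A + 1/5*h_B + 2/5*h_C + 1/5*h_D + 1/20*h_E

Substituting h_C = 0 and rearranging gives the linear system (I - Q) h = 1:
  [3/4, -2/5, -3/20, -1/20] . (h_A, h_B, h_D, h_E) = 1
  [-2/5, 4/5, -3/20, -1/20] . (h_A, h_B, h_D, h_E) = 1
  [-2/5, -3/10, 19/20, -1/10] . (h_A, h_B, h_D, h_E) = 1
  [-3/20, -1/5, -1/5, 19/20] . (h_A, h_B, h_D, h_E) = 1

Solving yields:
  h_A = 105360/18949
  h_B = 100970/18949
  h_D = 104600/18949
  h_E = 79860/18949

Starting state is A, so the expected hitting time is h_A = 105360/18949.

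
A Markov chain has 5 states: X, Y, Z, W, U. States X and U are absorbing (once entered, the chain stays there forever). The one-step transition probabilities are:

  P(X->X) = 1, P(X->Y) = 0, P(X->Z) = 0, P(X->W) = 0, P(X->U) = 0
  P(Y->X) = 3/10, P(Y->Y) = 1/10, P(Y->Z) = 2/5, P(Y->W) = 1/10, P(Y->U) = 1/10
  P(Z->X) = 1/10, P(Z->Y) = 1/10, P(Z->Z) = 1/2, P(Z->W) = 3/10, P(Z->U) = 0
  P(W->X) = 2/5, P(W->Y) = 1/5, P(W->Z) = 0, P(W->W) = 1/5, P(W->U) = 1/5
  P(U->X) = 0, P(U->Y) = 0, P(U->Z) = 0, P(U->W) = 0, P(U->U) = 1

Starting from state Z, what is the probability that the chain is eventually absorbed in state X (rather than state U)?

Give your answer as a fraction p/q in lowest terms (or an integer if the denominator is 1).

Let a_i = P(absorbed in X | start in state i).
Boundary conditions: a_X = 1, a_U = 0.
For each transient state i, a_i = sum_j P(i->j) * a_j:
  a_Y = 3/10*a_X + 1/10*a_Y + 2/5*a_Z + 1/10*a_W + 1/10*a_U
  a_Z = 1/10*a_X + 1/10*a_Y + 1/2*a_Z + 3/10*a_W + 0*a_U
  a_W = 2/5*a_X + 1/5*a_Y + 0*a_Z + 1/5*a_W + 1/5*a_U

Substituting a_X = 1 and a_U = 0, rearrange to (I - Q) a = r where r[i] = P(i -> X):
  [9/10, -2/5, -1/10] . (a_Y, a_Z, a_W) = 3/10
  [-1/10, 1/2, -3/10] . (a_Y, a_Z, a_W) = 1/10
  [-1/5, 0, 4/5] . (a_Y, a_Z, a_W) = 2/5

Solving yields:
  a_Y = 110/147
  a_Z = 16/21
  a_W = 101/147

Starting state is Z, so the absorption probability is a_Z = 16/21.

Answer: 16/21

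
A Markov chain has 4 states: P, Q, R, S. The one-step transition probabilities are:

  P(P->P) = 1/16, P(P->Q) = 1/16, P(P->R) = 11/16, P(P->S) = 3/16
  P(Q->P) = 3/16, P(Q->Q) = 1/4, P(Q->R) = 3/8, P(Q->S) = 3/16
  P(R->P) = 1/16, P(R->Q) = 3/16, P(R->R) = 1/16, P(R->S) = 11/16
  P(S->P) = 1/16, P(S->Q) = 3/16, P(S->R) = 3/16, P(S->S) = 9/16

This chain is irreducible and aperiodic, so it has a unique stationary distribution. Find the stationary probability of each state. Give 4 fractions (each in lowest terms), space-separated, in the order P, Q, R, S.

Answer: 21/244 23/122 173/732 179/366

Derivation:
The stationary distribution satisfies pi = pi * P, i.e.:
  pi_P = 1/16*pi_P + 3/16*pi_Q + 1/16*pi_R + 1/16*pi_S
  pi_Q = 1/16*pi_P + 1/4*pi_Q + 3/16*pi_R + 3/16*pi_S
  pi_R = 11/16*pi_P + 3/8*pi_Q + 1/16*pi_R + 3/16*pi_S
  pi_S = 3/16*pi_P + 3/16*pi_Q + 11/16*pi_R + 9/16*pi_S
with normalization: pi_P + pi_Q + pi_R + pi_S = 1.

Using the first 3 balance equations plus normalization, the linear system A*pi = b is:
  [-15/16, 3/16, 1/16, 1/16] . pi = 0
  [1/16, -3/4, 3/16, 3/16] . pi = 0
  [11/16, 3/8, -15/16, 3/16] . pi = 0
  [1, 1, 1, 1] . pi = 1

Solving yields:
  pi_P = 21/244
  pi_Q = 23/122
  pi_R = 173/732
  pi_S = 179/366

Verification (pi * P):
  21/244*1/16 + 23/122*3/16 + 173/732*1/16 + 179/366*1/16 = 21/244 = pi_P  (ok)
  21/244*1/16 + 23/122*1/4 + 173/732*3/16 + 179/366*3/16 = 23/122 = pi_Q  (ok)
  21/244*11/16 + 23/122*3/8 + 173/732*1/16 + 179/366*3/16 = 173/732 = pi_R  (ok)
  21/244*3/16 + 23/122*3/16 + 173/732*11/16 + 179/366*9/16 = 179/366 = pi_S  (ok)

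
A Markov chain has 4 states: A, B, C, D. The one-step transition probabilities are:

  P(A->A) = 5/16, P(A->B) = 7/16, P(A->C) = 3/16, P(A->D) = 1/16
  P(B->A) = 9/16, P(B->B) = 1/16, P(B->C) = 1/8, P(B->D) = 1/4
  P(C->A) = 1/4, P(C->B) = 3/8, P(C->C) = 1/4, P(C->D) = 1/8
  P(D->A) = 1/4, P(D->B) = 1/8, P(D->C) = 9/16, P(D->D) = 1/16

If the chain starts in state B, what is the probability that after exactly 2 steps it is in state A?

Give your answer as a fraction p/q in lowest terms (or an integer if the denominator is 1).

Computing P^2 by repeated multiplication:
P^1 =
  A: [5/16, 7/16, 3/16, 1/16]
  B: [9/16, 1/16, 1/8, 1/4]
  C: [1/4, 3/8, 1/4, 1/8]
  D: [1/4, 1/8, 9/16, 1/16]
P^2 =
  A: [13/32, 31/128, 25/128, 5/32]
  B: [39/128, 21/64, 73/256, 21/256]
  C: [49/128, 31/128, 29/128, 19/128]
  D: [39/128, 43/128, 61/256, 31/256]

(P^2)[B -> A] = 39/128

Answer: 39/128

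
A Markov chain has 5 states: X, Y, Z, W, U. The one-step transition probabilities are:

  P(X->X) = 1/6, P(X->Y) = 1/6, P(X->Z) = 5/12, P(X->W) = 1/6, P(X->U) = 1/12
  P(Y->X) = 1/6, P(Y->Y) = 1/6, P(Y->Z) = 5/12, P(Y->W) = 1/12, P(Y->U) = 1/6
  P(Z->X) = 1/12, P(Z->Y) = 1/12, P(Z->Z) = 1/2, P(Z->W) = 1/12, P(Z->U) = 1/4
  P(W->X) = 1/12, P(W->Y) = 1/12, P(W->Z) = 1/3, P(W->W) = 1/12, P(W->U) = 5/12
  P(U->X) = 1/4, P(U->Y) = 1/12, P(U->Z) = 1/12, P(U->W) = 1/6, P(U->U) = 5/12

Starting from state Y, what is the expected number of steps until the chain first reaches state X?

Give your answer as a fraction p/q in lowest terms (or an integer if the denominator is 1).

Answer: 3612/557

Derivation:
Let h_i = expected steps to first reach X from state i.
Boundary: h_X = 0.
First-step equations for the other states:
  h_Y = 1 + 1/6*h_X + 1/6*h_Y + 5/12*h_Z + 1/12*h_W + 1/6*h_U
  h_Z = 1 + 1/12*h_X + 1/12*h_Y + 1/2*h_Z + 1/12*h_W + 1/4*h_U
  h_W = 1 + 1/12*h_X + 1/12*h_Y + 1/3*h_Z + 1/12*h_W + 5/12*h_U
  h_U = 1 + 1/4*h_X + 1/12*h_Y + 1/12*h_Z + 1/6*h_W + 5/12*h_U

Substituting h_X = 0 and rearranging gives the linear system (I - Q) h = 1:
  [5/6, -5/12, -1/12, -1/6] . (h_Y, h_Z, h_W, h_U) = 1
  [-1/12, 1/2, -1/12, -1/4] . (h_Y, h_Z, h_W, h_U) = 1
  [-1/12, -1/3, 11/12, -5/12] . (h_Y, h_Z, h_W, h_U) = 1
  [-1/12, -1/12, -1/6, 7/12] . (h_Y, h_Z, h_W, h_U) = 1

Solving yields:
  h_Y = 3612/557
  h_Z = 3894/557
  h_W = 3762/557
  h_U = 3102/557

Starting state is Y, so the expected hitting time is h_Y = 3612/557.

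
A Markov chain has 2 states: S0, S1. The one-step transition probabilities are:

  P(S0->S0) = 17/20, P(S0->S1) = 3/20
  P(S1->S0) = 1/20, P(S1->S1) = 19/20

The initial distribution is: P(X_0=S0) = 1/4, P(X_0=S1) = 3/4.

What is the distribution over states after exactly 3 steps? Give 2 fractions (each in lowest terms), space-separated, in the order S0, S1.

Answer: 1/4 3/4

Derivation:
Propagating the distribution step by step (d_{t+1} = d_t * P):
d_0 = (S0=1/4, S1=3/4)
  d_1[S0] = 1/4*17/20 + 3/4*1/20 = 1/4
  d_1[S1] = 1/4*3/20 + 3/4*19/20 = 3/4
d_1 = (S0=1/4, S1=3/4)
  d_2[S0] = 1/4*17/20 + 3/4*1/20 = 1/4
  d_2[S1] = 1/4*3/20 + 3/4*19/20 = 3/4
d_2 = (S0=1/4, S1=3/4)
  d_3[S0] = 1/4*17/20 + 3/4*1/20 = 1/4
  d_3[S1] = 1/4*3/20 + 3/4*19/20 = 3/4
d_3 = (S0=1/4, S1=3/4)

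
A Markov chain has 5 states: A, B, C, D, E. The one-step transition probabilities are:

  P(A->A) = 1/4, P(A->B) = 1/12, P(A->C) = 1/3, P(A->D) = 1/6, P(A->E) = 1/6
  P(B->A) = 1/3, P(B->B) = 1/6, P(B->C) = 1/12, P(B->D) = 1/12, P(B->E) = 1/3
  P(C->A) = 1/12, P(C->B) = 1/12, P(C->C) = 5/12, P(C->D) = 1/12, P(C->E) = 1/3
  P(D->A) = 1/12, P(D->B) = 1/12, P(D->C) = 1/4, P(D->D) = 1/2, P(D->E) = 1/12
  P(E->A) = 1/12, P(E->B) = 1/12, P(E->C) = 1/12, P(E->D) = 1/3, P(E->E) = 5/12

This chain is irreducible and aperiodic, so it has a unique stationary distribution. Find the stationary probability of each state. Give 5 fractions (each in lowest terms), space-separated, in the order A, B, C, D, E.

The stationary distribution satisfies pi = pi * P, i.e.:
  pi_A = 1/4*pi_A + 1/3*pi_B + 1/12*pi_C + 1/12*pi_D + 1/12*pi_E
  pi_B = 1/12*pi_A + 1/6*pi_B + 1/12*pi_C + 1/12*pi_D + 1/12*pi_E
  pi_C = 1/3*pi_A + 1/12*pi_B + 5/12*pi_C + 1/4*pi_D + 1/12*pi_E
  pi_D = 1/6*pi_A + 1/12*pi_B + 1/12*pi_C + 1/2*pi_D + 1/3*pi_E
  pi_E = 1/6*pi_A + 1/3*pi_B + 1/3*pi_C + 1/12*pi_D + 5/12*pi_E
with normalization: pi_A + pi_B + pi_C + pi_D + pi_E = 1.

Using the first 4 balance equations plus normalization, the linear system A*pi = b is:
  [-3/4, 1/3, 1/12, 1/12, 1/12] . pi = 0
  [1/12, -5/6, 1/12, 1/12, 1/12] . pi = 0
  [1/3, 1/12, -7/12, 1/4, 1/12] . pi = 0
  [1/6, 1/12, 1/12, -1/2, 1/3] . pi = 0
  [1, 1, 1, 1, 1] . pi = 1

Solving yields:
  pi_A = 7/55
  pi_B = 1/11
  pi_C = 571/2365
  pi_D = 130/473
  pi_E = 628/2365

Verification (pi * P):
  7/55*1/4 + 1/11*1/3 + 571/2365*1/12 + 130/473*1/12 + 628/2365*1/12 = 7/55 = pi_A  (ok)
  7/55*1/12 + 1/11*1/6 + 571/2365*1/12 + 130/473*1/12 + 628/2365*1/12 = 1/11 = pi_B  (ok)
  7/55*1/3 + 1/11*1/12 + 571/2365*5/12 + 130/473*1/4 + 628/2365*1/12 = 571/2365 = pi_C  (ok)
  7/55*1/6 + 1/11*1/12 + 571/2365*1/12 + 130/473*1/2 + 628/2365*1/3 = 130/473 = pi_D  (ok)
  7/55*1/6 + 1/11*1/3 + 571/2365*1/3 + 130/473*1/12 + 628/2365*5/12 = 628/2365 = pi_E  (ok)

Answer: 7/55 1/11 571/2365 130/473 628/2365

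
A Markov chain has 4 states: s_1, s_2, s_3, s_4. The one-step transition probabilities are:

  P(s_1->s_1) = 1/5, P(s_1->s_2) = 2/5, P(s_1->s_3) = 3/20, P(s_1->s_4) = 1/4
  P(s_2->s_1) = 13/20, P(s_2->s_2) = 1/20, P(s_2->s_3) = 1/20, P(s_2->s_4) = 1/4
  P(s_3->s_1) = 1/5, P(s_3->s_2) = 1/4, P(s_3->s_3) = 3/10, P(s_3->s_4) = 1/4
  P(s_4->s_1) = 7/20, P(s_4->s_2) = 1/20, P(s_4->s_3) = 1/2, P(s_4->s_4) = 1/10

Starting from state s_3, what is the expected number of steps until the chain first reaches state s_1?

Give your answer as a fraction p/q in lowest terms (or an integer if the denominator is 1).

Answer: 3680/1141

Derivation:
Let h_i = expected steps to first reach s_1 from state i.
Boundary: h_s_1 = 0.
First-step equations for the other states:
  h_s_2 = 1 + 13/20*h_s_1 + 1/20*h_s_2 + 1/20*h_s_3 + 1/4*h_s_4
  h_s_3 = 1 + 1/5*h_s_1 + 1/4*h_s_2 + 3/10*h_s_3 + 1/4*h_s_4
  h_s_4 = 1 + 7/20*h_s_1 + 1/20*h_s_2 + 1/2*h_s_3 + 1/10*h_s_4

Substituting h_s_1 = 0 and rearranging gives the linear system (I - Q) h = 1:
  [19/20, -1/20, -1/4] . (h_s_2, h_s_3, h_s_4) = 1
  [-1/4, 7/10, -1/4] . (h_s_2, h_s_3, h_s_4) = 1
  [-1/20, -1/2, 9/10] . (h_s_2, h_s_3, h_s_4) = 1

Solving yields:
  h_s_2 = 2300/1141
  h_s_3 = 3680/1141
  h_s_4 = 3440/1141

Starting state is s_3, so the expected hitting time is h_s_3 = 3680/1141.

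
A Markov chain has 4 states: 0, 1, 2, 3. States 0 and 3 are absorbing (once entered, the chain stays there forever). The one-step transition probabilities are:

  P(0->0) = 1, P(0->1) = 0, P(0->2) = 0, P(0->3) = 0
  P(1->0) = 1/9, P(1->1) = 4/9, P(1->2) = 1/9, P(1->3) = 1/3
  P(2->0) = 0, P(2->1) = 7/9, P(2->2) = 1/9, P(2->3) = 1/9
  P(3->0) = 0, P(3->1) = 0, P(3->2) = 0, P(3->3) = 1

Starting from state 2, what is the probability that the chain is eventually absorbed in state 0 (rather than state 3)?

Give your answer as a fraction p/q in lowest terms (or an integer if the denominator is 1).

Let a_i = P(absorbed in 0 | start in state i).
Boundary conditions: a_0 = 1, a_3 = 0.
For each transient state i, a_i = sum_j P(i->j) * a_j:
  a_1 = 1/9*a_0 + 4/9*a_1 + 1/9*a_2 + 1/3*a_3
  a_2 = 0*a_0 + 7/9*a_1 + 1/9*a_2 + 1/9*a_3

Substituting a_0 = 1 and a_3 = 0, rearrange to (I - Q) a = r where r[i] = P(i -> 0):
  [5/9, -1/9] . (a_1, a_2) = 1/9
  [-7/9, 8/9] . (a_1, a_2) = 0

Solving yields:
  a_1 = 8/33
  a_2 = 7/33

Starting state is 2, so the absorption probability is a_2 = 7/33.

Answer: 7/33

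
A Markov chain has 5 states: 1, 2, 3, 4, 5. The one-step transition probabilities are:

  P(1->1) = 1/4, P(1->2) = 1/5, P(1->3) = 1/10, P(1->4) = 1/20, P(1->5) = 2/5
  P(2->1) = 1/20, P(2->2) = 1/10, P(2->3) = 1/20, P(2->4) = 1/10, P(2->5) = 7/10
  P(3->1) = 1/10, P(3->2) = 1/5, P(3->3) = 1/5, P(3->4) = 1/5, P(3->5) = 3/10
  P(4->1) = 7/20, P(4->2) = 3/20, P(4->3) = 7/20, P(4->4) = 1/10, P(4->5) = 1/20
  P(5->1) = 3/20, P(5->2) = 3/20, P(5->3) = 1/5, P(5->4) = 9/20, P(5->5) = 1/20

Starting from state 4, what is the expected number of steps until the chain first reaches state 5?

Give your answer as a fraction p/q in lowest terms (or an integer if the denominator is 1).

Let h_i = expected steps to first reach 5 from state i.
Boundary: h_5 = 0.
First-step equations for the other states:
  h_1 = 1 + 1/4*h_1 + 1/5*h_2 + 1/10*h_3 + 1/20*h_4 + 2/5*h_5
  h_2 = 1 + 1/20*h_1 + 1/10*h_2 + 1/20*h_3 + 1/10*h_4 + 7/10*h_5
  h_3 = 1 + 1/10*h_1 + 1/5*h_2 + 1/5*h_3 + 1/5*h_4 + 3/10*h_5
  h_4 = 1 + 7/20*h_1 + 3/20*h_2 + 7/20*h_3 + 1/10*h_4 + 1/20*h_5

Substituting h_5 = 0 and rearranging gives the linear system (I - Q) h = 1:
  [3/4, -1/5, -1/10, -1/20] . (h_1, h_2, h_3, h_4) = 1
  [-1/20, 9/10, -1/20, -1/10] . (h_1, h_2, h_3, h_4) = 1
  [-1/10, -1/5, 4/5, -1/5] . (h_1, h_2, h_3, h_4) = 1
  [-7/20, -3/20, -7/20, 9/10] . (h_1, h_2, h_3, h_4) = 1

Solving yields:
  h_1 = 72090/29737
  h_2 = 53240/29737
  h_3 = 85270/29737
  h_4 = 103110/29737

Starting state is 4, so the expected hitting time is h_4 = 103110/29737.

Answer: 103110/29737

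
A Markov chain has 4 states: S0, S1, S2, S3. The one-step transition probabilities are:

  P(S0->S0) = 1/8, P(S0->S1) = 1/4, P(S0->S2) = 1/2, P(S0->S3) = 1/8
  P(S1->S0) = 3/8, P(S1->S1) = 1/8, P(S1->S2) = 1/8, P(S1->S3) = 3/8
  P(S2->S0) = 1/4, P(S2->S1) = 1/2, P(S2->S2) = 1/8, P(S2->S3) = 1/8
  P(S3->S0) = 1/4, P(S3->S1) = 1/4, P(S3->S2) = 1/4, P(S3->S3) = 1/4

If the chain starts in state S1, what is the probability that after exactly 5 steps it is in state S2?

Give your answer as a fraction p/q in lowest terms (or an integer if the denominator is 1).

Answer: 8153/32768

Derivation:
Computing P^5 by repeated multiplication:
P^1 =
  S0: [1/8, 1/4, 1/2, 1/8]
  S1: [3/8, 1/8, 1/8, 3/8]
  S2: [1/4, 1/2, 1/8, 1/8]
  S3: [1/4, 1/4, 1/4, 1/4]
P^2 =
  S0: [17/64, 11/32, 3/16, 13/64]
  S1: [7/32, 17/64, 5/16, 13/64]
  S2: [9/32, 7/32, 15/64, 17/64]
  S3: [1/4, 9/32, 1/4, 7/32]
P^3 =
  S0: [133/512, 65/256, 1/4, 121/512]
  S1: [131/512, 151/512, 119/512, 111/512]
  S2: [31/128, 9/32, 135/512, 109/512]
  S3: [65/256, 71/256, 63/256, 57/256]
P^4 =
  S0: [1021/4096, 575/2048, 129/512, 893/4096]
  S1: [261/1024, 1111/4096, 127/512, 925/4096]
  S2: [261/1024, 575/2048, 993/4096, 909/4096]
  S3: [259/1024, 567/2048, 127/512, 455/2048]
P^5 =
  S0: [8321/32768, 4553/16384, 2013/8192, 7289/32768]
  S1: [8259/32768, 9113/32768, 8153/32768, 7243/32768]
  S2: [4149/16384, 2257/8192, 8137/32768, 7305/32768]
  S3: [4145/16384, 4545/16384, 4057/16384, 3637/16384]

(P^5)[S1 -> S2] = 8153/32768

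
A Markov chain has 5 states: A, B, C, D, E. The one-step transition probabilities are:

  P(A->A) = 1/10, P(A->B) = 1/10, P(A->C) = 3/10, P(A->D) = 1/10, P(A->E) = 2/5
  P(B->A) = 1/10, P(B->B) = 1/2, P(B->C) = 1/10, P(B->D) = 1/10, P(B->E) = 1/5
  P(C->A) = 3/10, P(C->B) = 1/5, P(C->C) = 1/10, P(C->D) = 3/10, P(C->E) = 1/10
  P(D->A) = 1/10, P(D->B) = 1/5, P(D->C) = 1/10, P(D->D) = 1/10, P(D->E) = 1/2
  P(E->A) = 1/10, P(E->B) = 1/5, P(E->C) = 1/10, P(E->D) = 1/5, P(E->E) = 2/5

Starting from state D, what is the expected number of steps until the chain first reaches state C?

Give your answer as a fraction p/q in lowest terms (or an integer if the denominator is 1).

Answer: 25/3

Derivation:
Let h_i = expected steps to first reach C from state i.
Boundary: h_C = 0.
First-step equations for the other states:
  h_A = 1 + 1/10*h_A + 1/10*h_B + 3/10*h_C + 1/10*h_D + 2/5*h_E
  h_B = 1 + 1/10*h_A + 1/2*h_B + 1/10*h_C + 1/10*h_D + 1/5*h_E
  h_D = 1 + 1/10*h_A + 1/5*h_B + 1/10*h_C + 1/10*h_D + 1/2*h_E
  h_E = 1 + 1/10*h_A + 1/5*h_B + 1/10*h_C + 1/5*h_D + 2/5*h_E

Substituting h_C = 0 and rearranging gives the linear system (I - Q) h = 1:
  [9/10, -1/10, -1/10, -2/5] . (h_A, h_B, h_D, h_E) = 1
  [-1/10, 1/2, -1/10, -1/5] . (h_A, h_B, h_D, h_E) = 1
  [-1/10, -1/5, 9/10, -1/2] . (h_A, h_B, h_D, h_E) = 1
  [-1/10, -1/5, -1/5, 3/5] . (h_A, h_B, h_D, h_E) = 1

Solving yields:
  h_A = 20/3
  h_B = 25/3
  h_D = 25/3
  h_E = 25/3

Starting state is D, so the expected hitting time is h_D = 25/3.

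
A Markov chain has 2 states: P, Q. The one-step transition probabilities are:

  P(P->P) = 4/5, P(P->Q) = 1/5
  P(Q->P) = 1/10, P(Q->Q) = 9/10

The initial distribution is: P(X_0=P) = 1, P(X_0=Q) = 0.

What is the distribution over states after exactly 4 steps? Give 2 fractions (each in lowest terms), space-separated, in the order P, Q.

Propagating the distribution step by step (d_{t+1} = d_t * P):
d_0 = (P=1, Q=0)
  d_1[P] = 1*4/5 + 0*1/10 = 4/5
  d_1[Q] = 1*1/5 + 0*9/10 = 1/5
d_1 = (P=4/5, Q=1/5)
  d_2[P] = 4/5*4/5 + 1/5*1/10 = 33/50
  d_2[Q] = 4/5*1/5 + 1/5*9/10 = 17/50
d_2 = (P=33/50, Q=17/50)
  d_3[P] = 33/50*4/5 + 17/50*1/10 = 281/500
  d_3[Q] = 33/50*1/5 + 17/50*9/10 = 219/500
d_3 = (P=281/500, Q=219/500)
  d_4[P] = 281/500*4/5 + 219/500*1/10 = 2467/5000
  d_4[Q] = 281/500*1/5 + 219/500*9/10 = 2533/5000
d_4 = (P=2467/5000, Q=2533/5000)

Answer: 2467/5000 2533/5000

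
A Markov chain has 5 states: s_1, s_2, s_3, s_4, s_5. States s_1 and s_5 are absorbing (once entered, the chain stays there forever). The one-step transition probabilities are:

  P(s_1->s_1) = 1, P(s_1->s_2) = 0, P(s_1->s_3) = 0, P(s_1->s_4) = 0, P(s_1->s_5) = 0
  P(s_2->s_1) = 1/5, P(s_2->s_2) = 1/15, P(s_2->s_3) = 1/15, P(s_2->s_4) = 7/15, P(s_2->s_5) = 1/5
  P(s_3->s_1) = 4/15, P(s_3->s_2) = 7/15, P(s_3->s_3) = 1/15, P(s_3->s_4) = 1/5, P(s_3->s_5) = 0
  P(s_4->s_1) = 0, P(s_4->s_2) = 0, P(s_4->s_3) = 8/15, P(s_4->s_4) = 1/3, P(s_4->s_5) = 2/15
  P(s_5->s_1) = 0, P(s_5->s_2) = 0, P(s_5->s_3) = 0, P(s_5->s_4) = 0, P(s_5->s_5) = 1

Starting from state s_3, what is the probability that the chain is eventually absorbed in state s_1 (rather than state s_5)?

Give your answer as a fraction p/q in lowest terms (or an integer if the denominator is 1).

Answer: 55/83

Derivation:
Let a_i = P(absorbed in s_1 | start in state i).
Boundary conditions: a_s_1 = 1, a_s_5 = 0.
For each transient state i, a_i = sum_j P(i->j) * a_j:
  a_s_2 = 1/5*a_s_1 + 1/15*a_s_2 + 1/15*a_s_3 + 7/15*a_s_4 + 1/5*a_s_5
  a_s_3 = 4/15*a_s_1 + 7/15*a_s_2 + 1/15*a_s_3 + 1/5*a_s_4 + 0*a_s_5
  a_s_4 = 0*a_s_1 + 0*a_s_2 + 8/15*a_s_3 + 1/3*a_s_4 + 2/15*a_s_5

Substituting a_s_1 = 1 and a_s_5 = 0, rearrange to (I - Q) a = r where r[i] = P(i -> s_1):
  [14/15, -1/15, -7/15] . (a_s_2, a_s_3, a_s_4) = 1/5
  [-7/15, 14/15, -1/5] . (a_s_2, a_s_3, a_s_4) = 4/15
  [0, -8/15, 2/3] . (a_s_2, a_s_3, a_s_4) = 0

Solving yields:
  a_s_2 = 306/581
  a_s_3 = 55/83
  a_s_4 = 44/83

Starting state is s_3, so the absorption probability is a_s_3 = 55/83.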